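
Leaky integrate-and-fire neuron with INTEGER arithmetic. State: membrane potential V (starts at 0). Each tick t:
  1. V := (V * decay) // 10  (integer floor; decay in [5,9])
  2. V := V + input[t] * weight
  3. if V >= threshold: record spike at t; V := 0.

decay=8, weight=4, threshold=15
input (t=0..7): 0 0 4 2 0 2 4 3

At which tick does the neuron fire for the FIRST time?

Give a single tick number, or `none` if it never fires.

Answer: 2

Derivation:
t=0: input=0 -> V=0
t=1: input=0 -> V=0
t=2: input=4 -> V=0 FIRE
t=3: input=2 -> V=8
t=4: input=0 -> V=6
t=5: input=2 -> V=12
t=6: input=4 -> V=0 FIRE
t=7: input=3 -> V=12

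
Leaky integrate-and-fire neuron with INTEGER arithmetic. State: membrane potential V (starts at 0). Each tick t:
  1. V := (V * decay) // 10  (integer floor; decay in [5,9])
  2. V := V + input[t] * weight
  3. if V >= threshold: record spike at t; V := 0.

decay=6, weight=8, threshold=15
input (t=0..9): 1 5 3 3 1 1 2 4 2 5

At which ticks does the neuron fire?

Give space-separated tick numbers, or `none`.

Answer: 1 2 3 6 7 8 9

Derivation:
t=0: input=1 -> V=8
t=1: input=5 -> V=0 FIRE
t=2: input=3 -> V=0 FIRE
t=3: input=3 -> V=0 FIRE
t=4: input=1 -> V=8
t=5: input=1 -> V=12
t=6: input=2 -> V=0 FIRE
t=7: input=4 -> V=0 FIRE
t=8: input=2 -> V=0 FIRE
t=9: input=5 -> V=0 FIRE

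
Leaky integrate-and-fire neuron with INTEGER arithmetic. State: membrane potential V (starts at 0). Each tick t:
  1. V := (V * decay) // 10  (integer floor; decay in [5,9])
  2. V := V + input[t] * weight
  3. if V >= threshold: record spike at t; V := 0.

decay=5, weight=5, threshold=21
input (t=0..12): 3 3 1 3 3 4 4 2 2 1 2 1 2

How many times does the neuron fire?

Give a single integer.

Answer: 3

Derivation:
t=0: input=3 -> V=15
t=1: input=3 -> V=0 FIRE
t=2: input=1 -> V=5
t=3: input=3 -> V=17
t=4: input=3 -> V=0 FIRE
t=5: input=4 -> V=20
t=6: input=4 -> V=0 FIRE
t=7: input=2 -> V=10
t=8: input=2 -> V=15
t=9: input=1 -> V=12
t=10: input=2 -> V=16
t=11: input=1 -> V=13
t=12: input=2 -> V=16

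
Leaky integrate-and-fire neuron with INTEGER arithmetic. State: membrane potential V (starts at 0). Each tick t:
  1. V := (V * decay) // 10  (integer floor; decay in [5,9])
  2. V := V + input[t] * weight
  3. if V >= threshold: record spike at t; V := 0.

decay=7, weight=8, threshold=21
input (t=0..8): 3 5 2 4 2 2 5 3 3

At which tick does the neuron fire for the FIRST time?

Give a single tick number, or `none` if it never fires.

t=0: input=3 -> V=0 FIRE
t=1: input=5 -> V=0 FIRE
t=2: input=2 -> V=16
t=3: input=4 -> V=0 FIRE
t=4: input=2 -> V=16
t=5: input=2 -> V=0 FIRE
t=6: input=5 -> V=0 FIRE
t=7: input=3 -> V=0 FIRE
t=8: input=3 -> V=0 FIRE

Answer: 0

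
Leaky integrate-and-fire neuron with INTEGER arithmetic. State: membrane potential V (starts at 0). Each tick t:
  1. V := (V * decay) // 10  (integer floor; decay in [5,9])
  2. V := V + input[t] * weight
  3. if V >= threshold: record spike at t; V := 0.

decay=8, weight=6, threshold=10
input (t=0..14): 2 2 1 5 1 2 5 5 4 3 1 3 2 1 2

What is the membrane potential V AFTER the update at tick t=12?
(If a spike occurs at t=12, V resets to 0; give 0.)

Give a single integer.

t=0: input=2 -> V=0 FIRE
t=1: input=2 -> V=0 FIRE
t=2: input=1 -> V=6
t=3: input=5 -> V=0 FIRE
t=4: input=1 -> V=6
t=5: input=2 -> V=0 FIRE
t=6: input=5 -> V=0 FIRE
t=7: input=5 -> V=0 FIRE
t=8: input=4 -> V=0 FIRE
t=9: input=3 -> V=0 FIRE
t=10: input=1 -> V=6
t=11: input=3 -> V=0 FIRE
t=12: input=2 -> V=0 FIRE
t=13: input=1 -> V=6
t=14: input=2 -> V=0 FIRE

Answer: 0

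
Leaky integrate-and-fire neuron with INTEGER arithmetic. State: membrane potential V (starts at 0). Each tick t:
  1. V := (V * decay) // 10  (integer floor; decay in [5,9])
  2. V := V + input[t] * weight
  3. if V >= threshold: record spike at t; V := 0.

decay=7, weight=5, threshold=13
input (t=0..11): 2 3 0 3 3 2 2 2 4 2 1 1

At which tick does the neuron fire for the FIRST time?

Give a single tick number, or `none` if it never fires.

t=0: input=2 -> V=10
t=1: input=3 -> V=0 FIRE
t=2: input=0 -> V=0
t=3: input=3 -> V=0 FIRE
t=4: input=3 -> V=0 FIRE
t=5: input=2 -> V=10
t=6: input=2 -> V=0 FIRE
t=7: input=2 -> V=10
t=8: input=4 -> V=0 FIRE
t=9: input=2 -> V=10
t=10: input=1 -> V=12
t=11: input=1 -> V=0 FIRE

Answer: 1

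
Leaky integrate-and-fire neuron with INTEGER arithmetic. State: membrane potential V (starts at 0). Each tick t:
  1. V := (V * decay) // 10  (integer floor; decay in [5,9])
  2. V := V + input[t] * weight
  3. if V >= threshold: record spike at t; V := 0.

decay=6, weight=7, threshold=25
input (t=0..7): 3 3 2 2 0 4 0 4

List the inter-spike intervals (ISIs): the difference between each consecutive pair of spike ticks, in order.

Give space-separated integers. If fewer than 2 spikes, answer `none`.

t=0: input=3 -> V=21
t=1: input=3 -> V=0 FIRE
t=2: input=2 -> V=14
t=3: input=2 -> V=22
t=4: input=0 -> V=13
t=5: input=4 -> V=0 FIRE
t=6: input=0 -> V=0
t=7: input=4 -> V=0 FIRE

Answer: 4 2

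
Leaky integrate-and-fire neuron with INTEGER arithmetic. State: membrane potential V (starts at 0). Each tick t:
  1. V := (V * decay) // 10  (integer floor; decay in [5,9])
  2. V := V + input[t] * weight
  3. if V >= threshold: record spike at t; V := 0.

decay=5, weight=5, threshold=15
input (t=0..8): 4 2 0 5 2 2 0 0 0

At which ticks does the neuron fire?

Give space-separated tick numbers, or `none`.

Answer: 0 3 5

Derivation:
t=0: input=4 -> V=0 FIRE
t=1: input=2 -> V=10
t=2: input=0 -> V=5
t=3: input=5 -> V=0 FIRE
t=4: input=2 -> V=10
t=5: input=2 -> V=0 FIRE
t=6: input=0 -> V=0
t=7: input=0 -> V=0
t=8: input=0 -> V=0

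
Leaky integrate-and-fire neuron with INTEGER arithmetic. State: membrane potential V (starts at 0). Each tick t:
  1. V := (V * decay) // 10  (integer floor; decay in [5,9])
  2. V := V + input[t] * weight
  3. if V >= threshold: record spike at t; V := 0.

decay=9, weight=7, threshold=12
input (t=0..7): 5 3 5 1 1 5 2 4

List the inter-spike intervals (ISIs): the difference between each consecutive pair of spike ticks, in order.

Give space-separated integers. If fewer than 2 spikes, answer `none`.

Answer: 1 1 2 1 1 1

Derivation:
t=0: input=5 -> V=0 FIRE
t=1: input=3 -> V=0 FIRE
t=2: input=5 -> V=0 FIRE
t=3: input=1 -> V=7
t=4: input=1 -> V=0 FIRE
t=5: input=5 -> V=0 FIRE
t=6: input=2 -> V=0 FIRE
t=7: input=4 -> V=0 FIRE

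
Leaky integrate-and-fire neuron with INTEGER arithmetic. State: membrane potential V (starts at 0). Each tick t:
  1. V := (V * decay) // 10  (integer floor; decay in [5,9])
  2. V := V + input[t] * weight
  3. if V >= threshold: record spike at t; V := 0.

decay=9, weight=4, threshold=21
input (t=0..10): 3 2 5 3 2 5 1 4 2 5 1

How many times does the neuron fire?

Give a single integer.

t=0: input=3 -> V=12
t=1: input=2 -> V=18
t=2: input=5 -> V=0 FIRE
t=3: input=3 -> V=12
t=4: input=2 -> V=18
t=5: input=5 -> V=0 FIRE
t=6: input=1 -> V=4
t=7: input=4 -> V=19
t=8: input=2 -> V=0 FIRE
t=9: input=5 -> V=20
t=10: input=1 -> V=0 FIRE

Answer: 4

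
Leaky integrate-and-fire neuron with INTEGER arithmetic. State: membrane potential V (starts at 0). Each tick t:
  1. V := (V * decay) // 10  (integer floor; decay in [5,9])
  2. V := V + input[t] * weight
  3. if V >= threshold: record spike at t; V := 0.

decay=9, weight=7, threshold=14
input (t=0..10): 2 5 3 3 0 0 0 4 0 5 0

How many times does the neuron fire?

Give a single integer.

t=0: input=2 -> V=0 FIRE
t=1: input=5 -> V=0 FIRE
t=2: input=3 -> V=0 FIRE
t=3: input=3 -> V=0 FIRE
t=4: input=0 -> V=0
t=5: input=0 -> V=0
t=6: input=0 -> V=0
t=7: input=4 -> V=0 FIRE
t=8: input=0 -> V=0
t=9: input=5 -> V=0 FIRE
t=10: input=0 -> V=0

Answer: 6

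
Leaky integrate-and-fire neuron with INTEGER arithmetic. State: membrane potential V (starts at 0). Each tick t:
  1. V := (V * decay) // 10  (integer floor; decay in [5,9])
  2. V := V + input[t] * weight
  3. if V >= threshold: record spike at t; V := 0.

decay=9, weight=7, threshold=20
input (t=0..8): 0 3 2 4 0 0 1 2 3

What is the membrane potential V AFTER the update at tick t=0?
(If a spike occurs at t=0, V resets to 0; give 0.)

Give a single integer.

t=0: input=0 -> V=0
t=1: input=3 -> V=0 FIRE
t=2: input=2 -> V=14
t=3: input=4 -> V=0 FIRE
t=4: input=0 -> V=0
t=5: input=0 -> V=0
t=6: input=1 -> V=7
t=7: input=2 -> V=0 FIRE
t=8: input=3 -> V=0 FIRE

Answer: 0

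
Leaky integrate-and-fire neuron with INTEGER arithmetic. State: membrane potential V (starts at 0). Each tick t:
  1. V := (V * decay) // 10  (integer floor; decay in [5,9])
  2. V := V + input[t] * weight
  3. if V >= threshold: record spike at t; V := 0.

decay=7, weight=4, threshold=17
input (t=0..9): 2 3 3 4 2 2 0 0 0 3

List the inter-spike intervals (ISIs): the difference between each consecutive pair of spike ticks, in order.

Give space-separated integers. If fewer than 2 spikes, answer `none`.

Answer: 2

Derivation:
t=0: input=2 -> V=8
t=1: input=3 -> V=0 FIRE
t=2: input=3 -> V=12
t=3: input=4 -> V=0 FIRE
t=4: input=2 -> V=8
t=5: input=2 -> V=13
t=6: input=0 -> V=9
t=7: input=0 -> V=6
t=8: input=0 -> V=4
t=9: input=3 -> V=14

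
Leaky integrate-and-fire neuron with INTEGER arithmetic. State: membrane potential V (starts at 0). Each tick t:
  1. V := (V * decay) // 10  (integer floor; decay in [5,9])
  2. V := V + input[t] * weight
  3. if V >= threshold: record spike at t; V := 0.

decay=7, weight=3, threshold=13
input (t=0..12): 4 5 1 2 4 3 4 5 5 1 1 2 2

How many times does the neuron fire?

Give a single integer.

Answer: 5

Derivation:
t=0: input=4 -> V=12
t=1: input=5 -> V=0 FIRE
t=2: input=1 -> V=3
t=3: input=2 -> V=8
t=4: input=4 -> V=0 FIRE
t=5: input=3 -> V=9
t=6: input=4 -> V=0 FIRE
t=7: input=5 -> V=0 FIRE
t=8: input=5 -> V=0 FIRE
t=9: input=1 -> V=3
t=10: input=1 -> V=5
t=11: input=2 -> V=9
t=12: input=2 -> V=12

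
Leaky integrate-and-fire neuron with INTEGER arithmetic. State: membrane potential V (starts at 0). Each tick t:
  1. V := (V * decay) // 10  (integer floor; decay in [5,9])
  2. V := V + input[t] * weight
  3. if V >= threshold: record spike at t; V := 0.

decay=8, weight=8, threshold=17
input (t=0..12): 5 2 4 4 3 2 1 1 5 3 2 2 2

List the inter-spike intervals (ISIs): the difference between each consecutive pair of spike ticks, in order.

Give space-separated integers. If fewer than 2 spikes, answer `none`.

t=0: input=5 -> V=0 FIRE
t=1: input=2 -> V=16
t=2: input=4 -> V=0 FIRE
t=3: input=4 -> V=0 FIRE
t=4: input=3 -> V=0 FIRE
t=5: input=2 -> V=16
t=6: input=1 -> V=0 FIRE
t=7: input=1 -> V=8
t=8: input=5 -> V=0 FIRE
t=9: input=3 -> V=0 FIRE
t=10: input=2 -> V=16
t=11: input=2 -> V=0 FIRE
t=12: input=2 -> V=16

Answer: 2 1 1 2 2 1 2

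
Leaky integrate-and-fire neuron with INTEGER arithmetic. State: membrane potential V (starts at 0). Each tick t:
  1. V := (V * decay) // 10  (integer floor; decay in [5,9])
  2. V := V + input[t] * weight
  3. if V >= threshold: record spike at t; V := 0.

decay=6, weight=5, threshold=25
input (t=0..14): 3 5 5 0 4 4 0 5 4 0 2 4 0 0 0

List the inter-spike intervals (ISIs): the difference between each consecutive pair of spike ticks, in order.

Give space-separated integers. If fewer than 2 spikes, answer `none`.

Answer: 1 3 2 4

Derivation:
t=0: input=3 -> V=15
t=1: input=5 -> V=0 FIRE
t=2: input=5 -> V=0 FIRE
t=3: input=0 -> V=0
t=4: input=4 -> V=20
t=5: input=4 -> V=0 FIRE
t=6: input=0 -> V=0
t=7: input=5 -> V=0 FIRE
t=8: input=4 -> V=20
t=9: input=0 -> V=12
t=10: input=2 -> V=17
t=11: input=4 -> V=0 FIRE
t=12: input=0 -> V=0
t=13: input=0 -> V=0
t=14: input=0 -> V=0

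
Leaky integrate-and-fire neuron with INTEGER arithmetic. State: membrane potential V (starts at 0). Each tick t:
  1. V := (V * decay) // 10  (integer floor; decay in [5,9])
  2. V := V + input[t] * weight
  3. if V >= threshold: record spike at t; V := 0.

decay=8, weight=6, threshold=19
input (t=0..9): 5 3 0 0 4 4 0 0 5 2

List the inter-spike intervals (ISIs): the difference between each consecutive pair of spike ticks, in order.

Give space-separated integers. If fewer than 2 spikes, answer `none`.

Answer: 4 1 3

Derivation:
t=0: input=5 -> V=0 FIRE
t=1: input=3 -> V=18
t=2: input=0 -> V=14
t=3: input=0 -> V=11
t=4: input=4 -> V=0 FIRE
t=5: input=4 -> V=0 FIRE
t=6: input=0 -> V=0
t=7: input=0 -> V=0
t=8: input=5 -> V=0 FIRE
t=9: input=2 -> V=12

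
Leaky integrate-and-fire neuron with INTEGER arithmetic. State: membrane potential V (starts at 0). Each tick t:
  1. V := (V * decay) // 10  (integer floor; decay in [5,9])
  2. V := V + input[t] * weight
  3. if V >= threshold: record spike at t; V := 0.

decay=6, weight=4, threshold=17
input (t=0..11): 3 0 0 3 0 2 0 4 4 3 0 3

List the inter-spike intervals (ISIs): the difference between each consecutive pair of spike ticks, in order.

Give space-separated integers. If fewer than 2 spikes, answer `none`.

t=0: input=3 -> V=12
t=1: input=0 -> V=7
t=2: input=0 -> V=4
t=3: input=3 -> V=14
t=4: input=0 -> V=8
t=5: input=2 -> V=12
t=6: input=0 -> V=7
t=7: input=4 -> V=0 FIRE
t=8: input=4 -> V=16
t=9: input=3 -> V=0 FIRE
t=10: input=0 -> V=0
t=11: input=3 -> V=12

Answer: 2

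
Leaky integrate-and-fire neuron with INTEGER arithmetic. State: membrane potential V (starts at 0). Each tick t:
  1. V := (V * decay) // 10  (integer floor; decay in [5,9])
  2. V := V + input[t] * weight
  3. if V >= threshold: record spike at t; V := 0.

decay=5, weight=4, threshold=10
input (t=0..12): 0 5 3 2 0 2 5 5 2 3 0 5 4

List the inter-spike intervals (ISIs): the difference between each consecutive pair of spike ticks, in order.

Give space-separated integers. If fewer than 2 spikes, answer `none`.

Answer: 1 3 1 1 2 2 1

Derivation:
t=0: input=0 -> V=0
t=1: input=5 -> V=0 FIRE
t=2: input=3 -> V=0 FIRE
t=3: input=2 -> V=8
t=4: input=0 -> V=4
t=5: input=2 -> V=0 FIRE
t=6: input=5 -> V=0 FIRE
t=7: input=5 -> V=0 FIRE
t=8: input=2 -> V=8
t=9: input=3 -> V=0 FIRE
t=10: input=0 -> V=0
t=11: input=5 -> V=0 FIRE
t=12: input=4 -> V=0 FIRE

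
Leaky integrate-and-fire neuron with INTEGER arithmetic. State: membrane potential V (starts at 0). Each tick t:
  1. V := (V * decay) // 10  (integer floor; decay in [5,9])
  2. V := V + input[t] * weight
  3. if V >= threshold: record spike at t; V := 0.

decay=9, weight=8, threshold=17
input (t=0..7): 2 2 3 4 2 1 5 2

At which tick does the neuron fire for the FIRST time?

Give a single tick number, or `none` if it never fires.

Answer: 1

Derivation:
t=0: input=2 -> V=16
t=1: input=2 -> V=0 FIRE
t=2: input=3 -> V=0 FIRE
t=3: input=4 -> V=0 FIRE
t=4: input=2 -> V=16
t=5: input=1 -> V=0 FIRE
t=6: input=5 -> V=0 FIRE
t=7: input=2 -> V=16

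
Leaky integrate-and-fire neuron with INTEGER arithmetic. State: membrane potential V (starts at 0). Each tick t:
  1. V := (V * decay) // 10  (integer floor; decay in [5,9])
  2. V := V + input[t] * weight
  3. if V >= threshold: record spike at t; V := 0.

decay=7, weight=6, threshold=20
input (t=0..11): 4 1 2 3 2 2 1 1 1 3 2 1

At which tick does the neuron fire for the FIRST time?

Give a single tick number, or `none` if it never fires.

Answer: 0

Derivation:
t=0: input=4 -> V=0 FIRE
t=1: input=1 -> V=6
t=2: input=2 -> V=16
t=3: input=3 -> V=0 FIRE
t=4: input=2 -> V=12
t=5: input=2 -> V=0 FIRE
t=6: input=1 -> V=6
t=7: input=1 -> V=10
t=8: input=1 -> V=13
t=9: input=3 -> V=0 FIRE
t=10: input=2 -> V=12
t=11: input=1 -> V=14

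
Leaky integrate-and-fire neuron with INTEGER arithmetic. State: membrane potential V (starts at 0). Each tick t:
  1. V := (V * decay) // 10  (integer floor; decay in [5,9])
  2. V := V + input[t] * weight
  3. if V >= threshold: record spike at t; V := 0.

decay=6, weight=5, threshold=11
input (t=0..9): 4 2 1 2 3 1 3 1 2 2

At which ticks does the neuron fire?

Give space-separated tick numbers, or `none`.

t=0: input=4 -> V=0 FIRE
t=1: input=2 -> V=10
t=2: input=1 -> V=0 FIRE
t=3: input=2 -> V=10
t=4: input=3 -> V=0 FIRE
t=5: input=1 -> V=5
t=6: input=3 -> V=0 FIRE
t=7: input=1 -> V=5
t=8: input=2 -> V=0 FIRE
t=9: input=2 -> V=10

Answer: 0 2 4 6 8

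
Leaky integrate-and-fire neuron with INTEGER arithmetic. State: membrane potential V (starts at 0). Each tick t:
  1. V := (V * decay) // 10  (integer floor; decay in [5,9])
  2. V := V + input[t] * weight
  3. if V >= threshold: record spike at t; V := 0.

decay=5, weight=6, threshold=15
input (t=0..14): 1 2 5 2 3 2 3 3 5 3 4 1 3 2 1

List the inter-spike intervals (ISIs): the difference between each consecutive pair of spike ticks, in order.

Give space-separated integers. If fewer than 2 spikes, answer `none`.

Answer: 1 2 2 1 1 1 1 2

Derivation:
t=0: input=1 -> V=6
t=1: input=2 -> V=0 FIRE
t=2: input=5 -> V=0 FIRE
t=3: input=2 -> V=12
t=4: input=3 -> V=0 FIRE
t=5: input=2 -> V=12
t=6: input=3 -> V=0 FIRE
t=7: input=3 -> V=0 FIRE
t=8: input=5 -> V=0 FIRE
t=9: input=3 -> V=0 FIRE
t=10: input=4 -> V=0 FIRE
t=11: input=1 -> V=6
t=12: input=3 -> V=0 FIRE
t=13: input=2 -> V=12
t=14: input=1 -> V=12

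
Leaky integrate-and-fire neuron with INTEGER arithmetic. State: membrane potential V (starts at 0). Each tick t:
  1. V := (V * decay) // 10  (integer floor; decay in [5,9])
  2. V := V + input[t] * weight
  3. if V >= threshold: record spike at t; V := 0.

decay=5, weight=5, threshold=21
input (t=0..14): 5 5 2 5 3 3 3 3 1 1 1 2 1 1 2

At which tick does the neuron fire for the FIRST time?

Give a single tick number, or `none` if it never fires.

t=0: input=5 -> V=0 FIRE
t=1: input=5 -> V=0 FIRE
t=2: input=2 -> V=10
t=3: input=5 -> V=0 FIRE
t=4: input=3 -> V=15
t=5: input=3 -> V=0 FIRE
t=6: input=3 -> V=15
t=7: input=3 -> V=0 FIRE
t=8: input=1 -> V=5
t=9: input=1 -> V=7
t=10: input=1 -> V=8
t=11: input=2 -> V=14
t=12: input=1 -> V=12
t=13: input=1 -> V=11
t=14: input=2 -> V=15

Answer: 0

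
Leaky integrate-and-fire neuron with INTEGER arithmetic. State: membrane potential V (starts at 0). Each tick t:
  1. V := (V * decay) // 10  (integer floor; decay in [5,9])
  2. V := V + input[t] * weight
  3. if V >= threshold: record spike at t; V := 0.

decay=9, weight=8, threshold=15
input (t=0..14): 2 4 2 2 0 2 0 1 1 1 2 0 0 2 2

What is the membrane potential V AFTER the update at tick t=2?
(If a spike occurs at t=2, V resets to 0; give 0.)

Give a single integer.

t=0: input=2 -> V=0 FIRE
t=1: input=4 -> V=0 FIRE
t=2: input=2 -> V=0 FIRE
t=3: input=2 -> V=0 FIRE
t=4: input=0 -> V=0
t=5: input=2 -> V=0 FIRE
t=6: input=0 -> V=0
t=7: input=1 -> V=8
t=8: input=1 -> V=0 FIRE
t=9: input=1 -> V=8
t=10: input=2 -> V=0 FIRE
t=11: input=0 -> V=0
t=12: input=0 -> V=0
t=13: input=2 -> V=0 FIRE
t=14: input=2 -> V=0 FIRE

Answer: 0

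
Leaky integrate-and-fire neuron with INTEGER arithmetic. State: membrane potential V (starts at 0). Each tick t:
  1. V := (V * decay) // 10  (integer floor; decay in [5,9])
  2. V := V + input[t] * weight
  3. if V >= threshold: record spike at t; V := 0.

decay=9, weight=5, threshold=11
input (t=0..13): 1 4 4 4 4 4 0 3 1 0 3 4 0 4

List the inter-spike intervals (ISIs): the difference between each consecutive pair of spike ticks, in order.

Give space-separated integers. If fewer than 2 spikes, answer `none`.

Answer: 1 1 1 1 2 3 1 2

Derivation:
t=0: input=1 -> V=5
t=1: input=4 -> V=0 FIRE
t=2: input=4 -> V=0 FIRE
t=3: input=4 -> V=0 FIRE
t=4: input=4 -> V=0 FIRE
t=5: input=4 -> V=0 FIRE
t=6: input=0 -> V=0
t=7: input=3 -> V=0 FIRE
t=8: input=1 -> V=5
t=9: input=0 -> V=4
t=10: input=3 -> V=0 FIRE
t=11: input=4 -> V=0 FIRE
t=12: input=0 -> V=0
t=13: input=4 -> V=0 FIRE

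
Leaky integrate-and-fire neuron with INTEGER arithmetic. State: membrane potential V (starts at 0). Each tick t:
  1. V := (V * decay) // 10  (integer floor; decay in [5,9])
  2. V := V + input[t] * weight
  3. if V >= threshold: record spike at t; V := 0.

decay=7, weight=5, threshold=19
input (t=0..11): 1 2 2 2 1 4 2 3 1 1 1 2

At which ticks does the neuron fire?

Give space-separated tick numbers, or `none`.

Answer: 2 5 7

Derivation:
t=0: input=1 -> V=5
t=1: input=2 -> V=13
t=2: input=2 -> V=0 FIRE
t=3: input=2 -> V=10
t=4: input=1 -> V=12
t=5: input=4 -> V=0 FIRE
t=6: input=2 -> V=10
t=7: input=3 -> V=0 FIRE
t=8: input=1 -> V=5
t=9: input=1 -> V=8
t=10: input=1 -> V=10
t=11: input=2 -> V=17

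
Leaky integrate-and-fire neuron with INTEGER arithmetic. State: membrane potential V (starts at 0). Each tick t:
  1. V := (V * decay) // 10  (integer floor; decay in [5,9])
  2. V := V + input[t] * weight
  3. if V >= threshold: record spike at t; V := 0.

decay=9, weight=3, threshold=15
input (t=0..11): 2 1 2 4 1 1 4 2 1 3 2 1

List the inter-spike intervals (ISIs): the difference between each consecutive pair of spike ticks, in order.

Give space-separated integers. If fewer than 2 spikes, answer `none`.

t=0: input=2 -> V=6
t=1: input=1 -> V=8
t=2: input=2 -> V=13
t=3: input=4 -> V=0 FIRE
t=4: input=1 -> V=3
t=5: input=1 -> V=5
t=6: input=4 -> V=0 FIRE
t=7: input=2 -> V=6
t=8: input=1 -> V=8
t=9: input=3 -> V=0 FIRE
t=10: input=2 -> V=6
t=11: input=1 -> V=8

Answer: 3 3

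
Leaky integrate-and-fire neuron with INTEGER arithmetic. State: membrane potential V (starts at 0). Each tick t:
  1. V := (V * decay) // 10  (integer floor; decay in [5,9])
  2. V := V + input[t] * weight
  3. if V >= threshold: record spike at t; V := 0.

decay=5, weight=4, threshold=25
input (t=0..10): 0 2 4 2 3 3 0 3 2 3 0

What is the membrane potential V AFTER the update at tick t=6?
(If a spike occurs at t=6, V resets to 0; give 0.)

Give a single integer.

t=0: input=0 -> V=0
t=1: input=2 -> V=8
t=2: input=4 -> V=20
t=3: input=2 -> V=18
t=4: input=3 -> V=21
t=5: input=3 -> V=22
t=6: input=0 -> V=11
t=7: input=3 -> V=17
t=8: input=2 -> V=16
t=9: input=3 -> V=20
t=10: input=0 -> V=10

Answer: 11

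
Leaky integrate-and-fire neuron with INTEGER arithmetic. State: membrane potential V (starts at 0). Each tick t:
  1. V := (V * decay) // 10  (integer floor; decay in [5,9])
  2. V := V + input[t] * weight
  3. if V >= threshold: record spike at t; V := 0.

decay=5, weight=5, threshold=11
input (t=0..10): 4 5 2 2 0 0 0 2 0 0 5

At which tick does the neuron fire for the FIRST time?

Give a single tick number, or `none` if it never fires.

t=0: input=4 -> V=0 FIRE
t=1: input=5 -> V=0 FIRE
t=2: input=2 -> V=10
t=3: input=2 -> V=0 FIRE
t=4: input=0 -> V=0
t=5: input=0 -> V=0
t=6: input=0 -> V=0
t=7: input=2 -> V=10
t=8: input=0 -> V=5
t=9: input=0 -> V=2
t=10: input=5 -> V=0 FIRE

Answer: 0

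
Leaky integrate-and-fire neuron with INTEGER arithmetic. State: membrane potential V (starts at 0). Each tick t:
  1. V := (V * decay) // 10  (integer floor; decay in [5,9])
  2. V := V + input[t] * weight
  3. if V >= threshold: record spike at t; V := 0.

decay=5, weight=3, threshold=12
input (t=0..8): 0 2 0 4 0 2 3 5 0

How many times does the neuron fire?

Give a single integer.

t=0: input=0 -> V=0
t=1: input=2 -> V=6
t=2: input=0 -> V=3
t=3: input=4 -> V=0 FIRE
t=4: input=0 -> V=0
t=5: input=2 -> V=6
t=6: input=3 -> V=0 FIRE
t=7: input=5 -> V=0 FIRE
t=8: input=0 -> V=0

Answer: 3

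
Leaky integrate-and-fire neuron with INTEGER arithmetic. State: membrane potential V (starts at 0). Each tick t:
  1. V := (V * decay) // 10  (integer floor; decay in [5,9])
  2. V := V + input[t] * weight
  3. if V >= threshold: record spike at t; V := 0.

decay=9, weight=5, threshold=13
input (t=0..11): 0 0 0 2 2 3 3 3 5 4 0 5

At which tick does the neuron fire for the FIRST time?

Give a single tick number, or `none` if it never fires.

Answer: 4

Derivation:
t=0: input=0 -> V=0
t=1: input=0 -> V=0
t=2: input=0 -> V=0
t=3: input=2 -> V=10
t=4: input=2 -> V=0 FIRE
t=5: input=3 -> V=0 FIRE
t=6: input=3 -> V=0 FIRE
t=7: input=3 -> V=0 FIRE
t=8: input=5 -> V=0 FIRE
t=9: input=4 -> V=0 FIRE
t=10: input=0 -> V=0
t=11: input=5 -> V=0 FIRE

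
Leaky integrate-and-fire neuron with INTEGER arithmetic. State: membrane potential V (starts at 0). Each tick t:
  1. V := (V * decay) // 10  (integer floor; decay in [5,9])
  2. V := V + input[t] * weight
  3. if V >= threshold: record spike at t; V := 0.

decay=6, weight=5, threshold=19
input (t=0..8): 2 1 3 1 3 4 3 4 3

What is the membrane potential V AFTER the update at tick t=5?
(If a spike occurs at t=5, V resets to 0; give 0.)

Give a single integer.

t=0: input=2 -> V=10
t=1: input=1 -> V=11
t=2: input=3 -> V=0 FIRE
t=3: input=1 -> V=5
t=4: input=3 -> V=18
t=5: input=4 -> V=0 FIRE
t=6: input=3 -> V=15
t=7: input=4 -> V=0 FIRE
t=8: input=3 -> V=15

Answer: 0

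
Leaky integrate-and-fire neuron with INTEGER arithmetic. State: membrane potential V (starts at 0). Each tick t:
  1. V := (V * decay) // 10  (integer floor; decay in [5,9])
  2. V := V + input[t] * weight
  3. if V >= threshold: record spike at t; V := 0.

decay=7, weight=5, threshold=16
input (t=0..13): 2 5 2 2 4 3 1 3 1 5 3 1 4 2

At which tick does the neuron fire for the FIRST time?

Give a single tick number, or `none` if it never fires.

t=0: input=2 -> V=10
t=1: input=5 -> V=0 FIRE
t=2: input=2 -> V=10
t=3: input=2 -> V=0 FIRE
t=4: input=4 -> V=0 FIRE
t=5: input=3 -> V=15
t=6: input=1 -> V=15
t=7: input=3 -> V=0 FIRE
t=8: input=1 -> V=5
t=9: input=5 -> V=0 FIRE
t=10: input=3 -> V=15
t=11: input=1 -> V=15
t=12: input=4 -> V=0 FIRE
t=13: input=2 -> V=10

Answer: 1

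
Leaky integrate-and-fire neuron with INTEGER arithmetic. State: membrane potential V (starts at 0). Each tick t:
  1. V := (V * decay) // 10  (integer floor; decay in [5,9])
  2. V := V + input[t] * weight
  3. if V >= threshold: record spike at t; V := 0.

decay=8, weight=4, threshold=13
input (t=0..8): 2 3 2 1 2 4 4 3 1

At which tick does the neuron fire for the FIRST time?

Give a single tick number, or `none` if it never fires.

Answer: 1

Derivation:
t=0: input=2 -> V=8
t=1: input=3 -> V=0 FIRE
t=2: input=2 -> V=8
t=3: input=1 -> V=10
t=4: input=2 -> V=0 FIRE
t=5: input=4 -> V=0 FIRE
t=6: input=4 -> V=0 FIRE
t=7: input=3 -> V=12
t=8: input=1 -> V=0 FIRE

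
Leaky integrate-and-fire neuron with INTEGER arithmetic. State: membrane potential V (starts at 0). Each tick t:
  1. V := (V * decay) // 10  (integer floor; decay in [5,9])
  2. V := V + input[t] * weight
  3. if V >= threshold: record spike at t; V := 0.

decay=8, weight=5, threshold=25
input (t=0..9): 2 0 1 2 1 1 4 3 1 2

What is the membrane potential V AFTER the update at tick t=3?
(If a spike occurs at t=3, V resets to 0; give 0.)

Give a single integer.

Answer: 18

Derivation:
t=0: input=2 -> V=10
t=1: input=0 -> V=8
t=2: input=1 -> V=11
t=3: input=2 -> V=18
t=4: input=1 -> V=19
t=5: input=1 -> V=20
t=6: input=4 -> V=0 FIRE
t=7: input=3 -> V=15
t=8: input=1 -> V=17
t=9: input=2 -> V=23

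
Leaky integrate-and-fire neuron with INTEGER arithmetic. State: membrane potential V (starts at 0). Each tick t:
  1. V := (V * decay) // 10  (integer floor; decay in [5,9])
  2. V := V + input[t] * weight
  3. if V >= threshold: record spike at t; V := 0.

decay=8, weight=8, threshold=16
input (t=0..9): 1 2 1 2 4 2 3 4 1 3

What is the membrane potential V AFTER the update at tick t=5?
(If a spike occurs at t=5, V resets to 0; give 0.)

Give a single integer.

t=0: input=1 -> V=8
t=1: input=2 -> V=0 FIRE
t=2: input=1 -> V=8
t=3: input=2 -> V=0 FIRE
t=4: input=4 -> V=0 FIRE
t=5: input=2 -> V=0 FIRE
t=6: input=3 -> V=0 FIRE
t=7: input=4 -> V=0 FIRE
t=8: input=1 -> V=8
t=9: input=3 -> V=0 FIRE

Answer: 0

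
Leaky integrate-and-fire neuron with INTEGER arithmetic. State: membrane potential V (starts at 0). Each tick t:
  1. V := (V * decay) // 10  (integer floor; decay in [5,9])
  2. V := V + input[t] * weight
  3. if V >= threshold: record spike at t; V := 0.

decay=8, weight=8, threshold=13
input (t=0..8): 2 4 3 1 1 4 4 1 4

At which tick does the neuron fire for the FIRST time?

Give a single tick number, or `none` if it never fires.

Answer: 0

Derivation:
t=0: input=2 -> V=0 FIRE
t=1: input=4 -> V=0 FIRE
t=2: input=3 -> V=0 FIRE
t=3: input=1 -> V=8
t=4: input=1 -> V=0 FIRE
t=5: input=4 -> V=0 FIRE
t=6: input=4 -> V=0 FIRE
t=7: input=1 -> V=8
t=8: input=4 -> V=0 FIRE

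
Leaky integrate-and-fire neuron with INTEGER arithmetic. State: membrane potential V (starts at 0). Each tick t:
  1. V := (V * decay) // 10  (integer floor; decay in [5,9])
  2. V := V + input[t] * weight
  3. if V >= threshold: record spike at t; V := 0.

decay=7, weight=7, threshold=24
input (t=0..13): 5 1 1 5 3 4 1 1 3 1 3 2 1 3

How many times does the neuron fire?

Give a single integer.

Answer: 6

Derivation:
t=0: input=5 -> V=0 FIRE
t=1: input=1 -> V=7
t=2: input=1 -> V=11
t=3: input=5 -> V=0 FIRE
t=4: input=3 -> V=21
t=5: input=4 -> V=0 FIRE
t=6: input=1 -> V=7
t=7: input=1 -> V=11
t=8: input=3 -> V=0 FIRE
t=9: input=1 -> V=7
t=10: input=3 -> V=0 FIRE
t=11: input=2 -> V=14
t=12: input=1 -> V=16
t=13: input=3 -> V=0 FIRE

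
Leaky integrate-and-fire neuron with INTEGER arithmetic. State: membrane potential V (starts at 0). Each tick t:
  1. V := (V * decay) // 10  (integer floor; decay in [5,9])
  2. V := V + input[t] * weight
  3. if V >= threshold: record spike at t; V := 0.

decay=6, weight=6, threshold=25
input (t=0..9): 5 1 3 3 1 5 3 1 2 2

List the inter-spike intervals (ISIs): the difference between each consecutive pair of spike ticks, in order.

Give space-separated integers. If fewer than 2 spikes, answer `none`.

t=0: input=5 -> V=0 FIRE
t=1: input=1 -> V=6
t=2: input=3 -> V=21
t=3: input=3 -> V=0 FIRE
t=4: input=1 -> V=6
t=5: input=5 -> V=0 FIRE
t=6: input=3 -> V=18
t=7: input=1 -> V=16
t=8: input=2 -> V=21
t=9: input=2 -> V=24

Answer: 3 2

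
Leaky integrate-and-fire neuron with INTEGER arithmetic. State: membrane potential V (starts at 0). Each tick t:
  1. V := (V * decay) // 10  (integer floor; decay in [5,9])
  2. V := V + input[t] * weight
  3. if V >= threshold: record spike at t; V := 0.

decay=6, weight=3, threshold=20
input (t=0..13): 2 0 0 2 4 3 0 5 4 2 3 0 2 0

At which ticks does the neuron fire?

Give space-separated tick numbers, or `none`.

Answer: 7

Derivation:
t=0: input=2 -> V=6
t=1: input=0 -> V=3
t=2: input=0 -> V=1
t=3: input=2 -> V=6
t=4: input=4 -> V=15
t=5: input=3 -> V=18
t=6: input=0 -> V=10
t=7: input=5 -> V=0 FIRE
t=8: input=4 -> V=12
t=9: input=2 -> V=13
t=10: input=3 -> V=16
t=11: input=0 -> V=9
t=12: input=2 -> V=11
t=13: input=0 -> V=6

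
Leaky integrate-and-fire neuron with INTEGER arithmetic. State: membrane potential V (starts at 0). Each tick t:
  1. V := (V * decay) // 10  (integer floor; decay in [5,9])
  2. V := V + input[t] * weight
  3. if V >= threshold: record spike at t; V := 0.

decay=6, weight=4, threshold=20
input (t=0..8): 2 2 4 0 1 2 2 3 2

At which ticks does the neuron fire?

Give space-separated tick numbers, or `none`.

t=0: input=2 -> V=8
t=1: input=2 -> V=12
t=2: input=4 -> V=0 FIRE
t=3: input=0 -> V=0
t=4: input=1 -> V=4
t=5: input=2 -> V=10
t=6: input=2 -> V=14
t=7: input=3 -> V=0 FIRE
t=8: input=2 -> V=8

Answer: 2 7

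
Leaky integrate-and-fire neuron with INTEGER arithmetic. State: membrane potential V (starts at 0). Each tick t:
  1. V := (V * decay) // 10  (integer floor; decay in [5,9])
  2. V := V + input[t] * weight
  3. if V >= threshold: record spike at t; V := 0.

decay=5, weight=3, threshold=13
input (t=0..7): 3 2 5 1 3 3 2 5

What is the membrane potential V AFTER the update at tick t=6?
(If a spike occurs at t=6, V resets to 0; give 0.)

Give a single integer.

Answer: 6

Derivation:
t=0: input=3 -> V=9
t=1: input=2 -> V=10
t=2: input=5 -> V=0 FIRE
t=3: input=1 -> V=3
t=4: input=3 -> V=10
t=5: input=3 -> V=0 FIRE
t=6: input=2 -> V=6
t=7: input=5 -> V=0 FIRE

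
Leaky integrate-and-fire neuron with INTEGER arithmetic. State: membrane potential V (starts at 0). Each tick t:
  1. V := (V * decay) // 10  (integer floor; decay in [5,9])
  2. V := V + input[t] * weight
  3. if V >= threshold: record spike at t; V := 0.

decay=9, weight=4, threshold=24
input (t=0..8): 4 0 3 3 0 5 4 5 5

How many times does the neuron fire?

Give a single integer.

Answer: 3

Derivation:
t=0: input=4 -> V=16
t=1: input=0 -> V=14
t=2: input=3 -> V=0 FIRE
t=3: input=3 -> V=12
t=4: input=0 -> V=10
t=5: input=5 -> V=0 FIRE
t=6: input=4 -> V=16
t=7: input=5 -> V=0 FIRE
t=8: input=5 -> V=20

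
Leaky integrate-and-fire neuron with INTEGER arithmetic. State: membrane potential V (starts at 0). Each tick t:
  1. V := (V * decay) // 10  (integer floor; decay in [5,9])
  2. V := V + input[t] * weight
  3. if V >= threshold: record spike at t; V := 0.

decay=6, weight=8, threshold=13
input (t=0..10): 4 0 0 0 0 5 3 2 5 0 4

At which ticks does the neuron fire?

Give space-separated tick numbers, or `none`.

Answer: 0 5 6 7 8 10

Derivation:
t=0: input=4 -> V=0 FIRE
t=1: input=0 -> V=0
t=2: input=0 -> V=0
t=3: input=0 -> V=0
t=4: input=0 -> V=0
t=5: input=5 -> V=0 FIRE
t=6: input=3 -> V=0 FIRE
t=7: input=2 -> V=0 FIRE
t=8: input=5 -> V=0 FIRE
t=9: input=0 -> V=0
t=10: input=4 -> V=0 FIRE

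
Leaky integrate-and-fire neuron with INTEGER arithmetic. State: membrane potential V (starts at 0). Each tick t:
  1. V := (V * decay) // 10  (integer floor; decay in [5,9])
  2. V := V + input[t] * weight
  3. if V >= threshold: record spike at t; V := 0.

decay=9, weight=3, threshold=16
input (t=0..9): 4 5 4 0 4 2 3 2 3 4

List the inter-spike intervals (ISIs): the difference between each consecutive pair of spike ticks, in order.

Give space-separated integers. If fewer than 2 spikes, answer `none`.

t=0: input=4 -> V=12
t=1: input=5 -> V=0 FIRE
t=2: input=4 -> V=12
t=3: input=0 -> V=10
t=4: input=4 -> V=0 FIRE
t=5: input=2 -> V=6
t=6: input=3 -> V=14
t=7: input=2 -> V=0 FIRE
t=8: input=3 -> V=9
t=9: input=4 -> V=0 FIRE

Answer: 3 3 2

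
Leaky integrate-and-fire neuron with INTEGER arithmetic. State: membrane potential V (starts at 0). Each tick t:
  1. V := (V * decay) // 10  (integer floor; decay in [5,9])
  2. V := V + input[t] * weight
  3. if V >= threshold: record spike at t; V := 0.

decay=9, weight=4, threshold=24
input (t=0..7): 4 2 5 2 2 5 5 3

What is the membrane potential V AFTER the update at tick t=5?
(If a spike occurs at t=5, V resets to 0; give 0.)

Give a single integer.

t=0: input=4 -> V=16
t=1: input=2 -> V=22
t=2: input=5 -> V=0 FIRE
t=3: input=2 -> V=8
t=4: input=2 -> V=15
t=5: input=5 -> V=0 FIRE
t=6: input=5 -> V=20
t=7: input=3 -> V=0 FIRE

Answer: 0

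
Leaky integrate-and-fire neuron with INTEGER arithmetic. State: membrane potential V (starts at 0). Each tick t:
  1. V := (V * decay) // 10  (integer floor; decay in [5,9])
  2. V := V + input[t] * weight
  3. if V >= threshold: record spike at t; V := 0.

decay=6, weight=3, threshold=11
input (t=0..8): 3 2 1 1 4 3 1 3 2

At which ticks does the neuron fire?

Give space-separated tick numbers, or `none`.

t=0: input=3 -> V=9
t=1: input=2 -> V=0 FIRE
t=2: input=1 -> V=3
t=3: input=1 -> V=4
t=4: input=4 -> V=0 FIRE
t=5: input=3 -> V=9
t=6: input=1 -> V=8
t=7: input=3 -> V=0 FIRE
t=8: input=2 -> V=6

Answer: 1 4 7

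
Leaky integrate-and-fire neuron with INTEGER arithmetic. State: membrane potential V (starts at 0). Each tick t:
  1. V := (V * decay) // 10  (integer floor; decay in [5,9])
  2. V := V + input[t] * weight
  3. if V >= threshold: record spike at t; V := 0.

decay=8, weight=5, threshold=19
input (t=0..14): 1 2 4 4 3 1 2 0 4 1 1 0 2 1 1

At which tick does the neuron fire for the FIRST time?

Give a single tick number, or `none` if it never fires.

t=0: input=1 -> V=5
t=1: input=2 -> V=14
t=2: input=4 -> V=0 FIRE
t=3: input=4 -> V=0 FIRE
t=4: input=3 -> V=15
t=5: input=1 -> V=17
t=6: input=2 -> V=0 FIRE
t=7: input=0 -> V=0
t=8: input=4 -> V=0 FIRE
t=9: input=1 -> V=5
t=10: input=1 -> V=9
t=11: input=0 -> V=7
t=12: input=2 -> V=15
t=13: input=1 -> V=17
t=14: input=1 -> V=18

Answer: 2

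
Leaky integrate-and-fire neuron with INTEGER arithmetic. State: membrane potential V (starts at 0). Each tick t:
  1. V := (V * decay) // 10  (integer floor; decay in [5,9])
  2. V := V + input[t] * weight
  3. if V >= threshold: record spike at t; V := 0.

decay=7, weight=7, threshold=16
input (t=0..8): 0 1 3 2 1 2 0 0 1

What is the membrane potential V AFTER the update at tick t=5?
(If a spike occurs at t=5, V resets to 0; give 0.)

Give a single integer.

t=0: input=0 -> V=0
t=1: input=1 -> V=7
t=2: input=3 -> V=0 FIRE
t=3: input=2 -> V=14
t=4: input=1 -> V=0 FIRE
t=5: input=2 -> V=14
t=6: input=0 -> V=9
t=7: input=0 -> V=6
t=8: input=1 -> V=11

Answer: 14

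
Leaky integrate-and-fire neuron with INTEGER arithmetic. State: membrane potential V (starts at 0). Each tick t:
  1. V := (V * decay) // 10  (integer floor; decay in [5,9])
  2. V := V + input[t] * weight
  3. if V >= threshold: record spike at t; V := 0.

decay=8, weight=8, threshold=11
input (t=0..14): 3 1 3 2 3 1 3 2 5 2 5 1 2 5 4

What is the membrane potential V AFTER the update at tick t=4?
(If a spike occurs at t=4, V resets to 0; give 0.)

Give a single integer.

t=0: input=3 -> V=0 FIRE
t=1: input=1 -> V=8
t=2: input=3 -> V=0 FIRE
t=3: input=2 -> V=0 FIRE
t=4: input=3 -> V=0 FIRE
t=5: input=1 -> V=8
t=6: input=3 -> V=0 FIRE
t=7: input=2 -> V=0 FIRE
t=8: input=5 -> V=0 FIRE
t=9: input=2 -> V=0 FIRE
t=10: input=5 -> V=0 FIRE
t=11: input=1 -> V=8
t=12: input=2 -> V=0 FIRE
t=13: input=5 -> V=0 FIRE
t=14: input=4 -> V=0 FIRE

Answer: 0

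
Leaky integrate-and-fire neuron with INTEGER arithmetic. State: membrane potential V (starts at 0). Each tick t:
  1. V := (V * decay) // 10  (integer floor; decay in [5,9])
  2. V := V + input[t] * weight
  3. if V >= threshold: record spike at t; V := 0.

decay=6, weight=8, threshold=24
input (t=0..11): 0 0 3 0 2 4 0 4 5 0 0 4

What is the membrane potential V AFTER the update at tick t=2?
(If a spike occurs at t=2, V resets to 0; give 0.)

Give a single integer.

t=0: input=0 -> V=0
t=1: input=0 -> V=0
t=2: input=3 -> V=0 FIRE
t=3: input=0 -> V=0
t=4: input=2 -> V=16
t=5: input=4 -> V=0 FIRE
t=6: input=0 -> V=0
t=7: input=4 -> V=0 FIRE
t=8: input=5 -> V=0 FIRE
t=9: input=0 -> V=0
t=10: input=0 -> V=0
t=11: input=4 -> V=0 FIRE

Answer: 0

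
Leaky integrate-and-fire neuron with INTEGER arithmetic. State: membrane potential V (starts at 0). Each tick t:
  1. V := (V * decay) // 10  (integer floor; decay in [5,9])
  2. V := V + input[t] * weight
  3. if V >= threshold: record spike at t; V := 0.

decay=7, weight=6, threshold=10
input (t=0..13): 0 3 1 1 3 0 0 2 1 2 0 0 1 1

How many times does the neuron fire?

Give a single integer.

t=0: input=0 -> V=0
t=1: input=3 -> V=0 FIRE
t=2: input=1 -> V=6
t=3: input=1 -> V=0 FIRE
t=4: input=3 -> V=0 FIRE
t=5: input=0 -> V=0
t=6: input=0 -> V=0
t=7: input=2 -> V=0 FIRE
t=8: input=1 -> V=6
t=9: input=2 -> V=0 FIRE
t=10: input=0 -> V=0
t=11: input=0 -> V=0
t=12: input=1 -> V=6
t=13: input=1 -> V=0 FIRE

Answer: 6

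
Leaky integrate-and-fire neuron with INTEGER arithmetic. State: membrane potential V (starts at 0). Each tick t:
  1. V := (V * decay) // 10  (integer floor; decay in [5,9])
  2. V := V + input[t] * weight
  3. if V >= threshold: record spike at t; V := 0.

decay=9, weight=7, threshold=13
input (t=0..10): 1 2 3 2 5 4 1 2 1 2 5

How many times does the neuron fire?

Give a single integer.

t=0: input=1 -> V=7
t=1: input=2 -> V=0 FIRE
t=2: input=3 -> V=0 FIRE
t=3: input=2 -> V=0 FIRE
t=4: input=5 -> V=0 FIRE
t=5: input=4 -> V=0 FIRE
t=6: input=1 -> V=7
t=7: input=2 -> V=0 FIRE
t=8: input=1 -> V=7
t=9: input=2 -> V=0 FIRE
t=10: input=5 -> V=0 FIRE

Answer: 8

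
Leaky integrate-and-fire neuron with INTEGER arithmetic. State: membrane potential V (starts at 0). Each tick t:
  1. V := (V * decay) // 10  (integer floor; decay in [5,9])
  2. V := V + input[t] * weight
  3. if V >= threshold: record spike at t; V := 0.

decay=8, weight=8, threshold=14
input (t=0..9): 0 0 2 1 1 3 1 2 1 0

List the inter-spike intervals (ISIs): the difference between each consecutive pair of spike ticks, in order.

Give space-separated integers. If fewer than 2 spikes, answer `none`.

Answer: 2 1 2

Derivation:
t=0: input=0 -> V=0
t=1: input=0 -> V=0
t=2: input=2 -> V=0 FIRE
t=3: input=1 -> V=8
t=4: input=1 -> V=0 FIRE
t=5: input=3 -> V=0 FIRE
t=6: input=1 -> V=8
t=7: input=2 -> V=0 FIRE
t=8: input=1 -> V=8
t=9: input=0 -> V=6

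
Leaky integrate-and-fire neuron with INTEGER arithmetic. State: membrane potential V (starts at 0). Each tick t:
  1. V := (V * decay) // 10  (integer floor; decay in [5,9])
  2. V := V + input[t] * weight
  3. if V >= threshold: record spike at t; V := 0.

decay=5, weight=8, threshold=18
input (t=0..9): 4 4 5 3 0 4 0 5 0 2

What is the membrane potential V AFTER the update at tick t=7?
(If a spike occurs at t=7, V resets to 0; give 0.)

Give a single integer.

t=0: input=4 -> V=0 FIRE
t=1: input=4 -> V=0 FIRE
t=2: input=5 -> V=0 FIRE
t=3: input=3 -> V=0 FIRE
t=4: input=0 -> V=0
t=5: input=4 -> V=0 FIRE
t=6: input=0 -> V=0
t=7: input=5 -> V=0 FIRE
t=8: input=0 -> V=0
t=9: input=2 -> V=16

Answer: 0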